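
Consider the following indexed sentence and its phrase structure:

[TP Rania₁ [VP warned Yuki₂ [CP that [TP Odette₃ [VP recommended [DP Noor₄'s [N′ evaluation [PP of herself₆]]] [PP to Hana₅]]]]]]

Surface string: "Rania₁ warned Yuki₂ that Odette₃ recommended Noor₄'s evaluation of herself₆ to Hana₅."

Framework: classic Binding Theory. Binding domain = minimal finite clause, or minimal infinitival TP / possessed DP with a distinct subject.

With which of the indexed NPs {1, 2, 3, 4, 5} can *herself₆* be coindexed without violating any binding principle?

*herself* is an anaphor, so Principle A applies: it must be bound in its binding domain.
Binding domain of *herself₆*: the possessed DP, whose subject is Noor₄.
*Rania₁* c-commands the anaphor but is outside its binding domain → cannot satisfy Principle A.
*Yuki₂* c-commands the anaphor but is outside its binding domain → cannot satisfy Principle A.
*Odette₃* c-commands the anaphor but is outside its binding domain → cannot satisfy Principle A.
*Noor₄* c-commands the anaphor within its binding domain → licit binder.
*Hana₅* does not c-command the anaphor → cannot bind it.

{4}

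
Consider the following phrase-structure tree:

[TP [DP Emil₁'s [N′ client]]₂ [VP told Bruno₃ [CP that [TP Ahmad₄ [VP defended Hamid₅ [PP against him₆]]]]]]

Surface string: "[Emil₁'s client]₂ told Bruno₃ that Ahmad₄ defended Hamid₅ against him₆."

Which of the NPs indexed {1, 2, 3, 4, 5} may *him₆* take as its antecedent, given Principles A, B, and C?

{1, 2, 3}

*him* is a pronoun, so Principle B applies: it must be free in its binding domain.
Binding domain of *him₆*: the embedded TP, whose subject is Ahmad₄.
*Emil₁* and the pronoun do not c-command one another → neither Principle B nor Principle C is at stake; coindexation permitted.
*[Emil₁'s client]₂* c-commands the pronoun but from outside its binding domain, and is not c-commanded by it → coindexation permitted.
*Bruno₃* c-commands the pronoun but from outside its binding domain, and is not c-commanded by it → coindexation permitted.
*Ahmad₄* c-commands the pronoun within its binding domain → coindexation would violate Principle B.
*Hamid₅* c-commands the pronoun within its binding domain → coindexation would violate Principle B.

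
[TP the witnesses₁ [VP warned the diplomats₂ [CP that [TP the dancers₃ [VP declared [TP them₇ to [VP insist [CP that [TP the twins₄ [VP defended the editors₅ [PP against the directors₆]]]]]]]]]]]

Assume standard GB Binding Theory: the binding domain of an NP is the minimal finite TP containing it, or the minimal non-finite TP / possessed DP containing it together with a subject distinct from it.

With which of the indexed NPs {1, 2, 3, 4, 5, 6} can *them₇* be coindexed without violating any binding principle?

{1, 2}

*them* is a pronoun, so Principle B applies: it must be free in its binding domain.
Binding domain of *them₇*: the embedded TP, whose subject is the dancers₃.
*the witnesses₁* c-commands the pronoun but from outside its binding domain, and is not c-commanded by it → coindexation permitted.
*the diplomats₂* c-commands the pronoun but from outside its binding domain, and is not c-commanded by it → coindexation permitted.
*the dancers₃* c-commands the pronoun within its binding domain → coindexation would violate Principle B.
*the twins₄*: the pronoun c-commands this R-expression → coindexation would violate Principle C on *the twins₄*.
*the editors₅*: the pronoun c-commands this R-expression → coindexation would violate Principle C on *the editors₅*.
*the directors₆*: the pronoun c-commands this R-expression → coindexation would violate Principle C on *the directors₆*.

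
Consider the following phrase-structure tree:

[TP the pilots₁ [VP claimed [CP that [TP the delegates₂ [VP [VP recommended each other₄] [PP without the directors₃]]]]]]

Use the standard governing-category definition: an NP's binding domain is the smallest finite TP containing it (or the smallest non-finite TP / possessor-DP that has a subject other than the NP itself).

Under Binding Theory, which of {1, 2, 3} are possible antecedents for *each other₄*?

{2}

*each other* is an anaphor, so Principle A applies: it must be bound in its binding domain.
Binding domain of *each other₄*: the embedded TP, whose subject is the delegates₂.
*the pilots₁* c-commands the anaphor but is outside its binding domain → cannot satisfy Principle A.
*the delegates₂* c-commands the anaphor within its binding domain → licit binder.
*the directors₃* does not c-command the anaphor → cannot bind it.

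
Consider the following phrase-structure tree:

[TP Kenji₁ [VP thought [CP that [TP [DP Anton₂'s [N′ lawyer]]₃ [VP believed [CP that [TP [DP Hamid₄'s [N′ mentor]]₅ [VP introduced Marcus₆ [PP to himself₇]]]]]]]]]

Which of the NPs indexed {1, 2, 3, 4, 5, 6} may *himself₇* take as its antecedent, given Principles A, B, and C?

*himself* is an anaphor, so Principle A applies: it must be bound in its binding domain.
Binding domain of *himself₇*: the embedded TP, whose subject is [Hamid₄'s mentor]₅.
*Kenji₁* c-commands the anaphor but is outside its binding domain → cannot satisfy Principle A.
*Anton₂* does not c-command the anaphor → cannot bind it.
*[Anton₂'s lawyer]₃* c-commands the anaphor but is outside its binding domain → cannot satisfy Principle A.
*Hamid₄* does not c-command the anaphor → cannot bind it.
*[Hamid₄'s mentor]₅* c-commands the anaphor within its binding domain → licit binder.
*Marcus₆* c-commands the anaphor within its binding domain → licit binder.

{5, 6}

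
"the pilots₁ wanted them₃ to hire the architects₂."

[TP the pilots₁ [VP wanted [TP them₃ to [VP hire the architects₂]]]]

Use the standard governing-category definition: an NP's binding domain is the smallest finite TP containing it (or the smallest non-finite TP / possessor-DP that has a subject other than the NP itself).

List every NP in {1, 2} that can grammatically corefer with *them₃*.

*them* is a pronoun, so Principle B applies: it must be free in its binding domain.
Binding domain of *them₃*: the matrix TP, whose subject is the pilots₁.
*the pilots₁* c-commands the pronoun within its binding domain → coindexation would violate Principle B.
*the architects₂*: the pronoun c-commands this R-expression → coindexation would violate Principle C on *the architects₂*.

none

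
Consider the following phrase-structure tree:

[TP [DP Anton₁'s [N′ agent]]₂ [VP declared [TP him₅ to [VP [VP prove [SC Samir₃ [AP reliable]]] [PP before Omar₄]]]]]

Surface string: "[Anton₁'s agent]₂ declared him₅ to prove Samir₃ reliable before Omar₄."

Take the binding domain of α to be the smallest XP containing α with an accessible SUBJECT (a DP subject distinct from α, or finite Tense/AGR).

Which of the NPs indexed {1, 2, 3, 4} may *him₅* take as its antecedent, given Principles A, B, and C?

{1}

*him* is a pronoun, so Principle B applies: it must be free in its binding domain.
Binding domain of *him₅*: the matrix TP, whose subject is [Anton₁'s agent]₂.
*Anton₁* and the pronoun do not c-command one another → neither Principle B nor Principle C is at stake; coindexation permitted.
*[Anton₁'s agent]₂* c-commands the pronoun within its binding domain → coindexation would violate Principle B.
*Samir₃*: the pronoun c-commands this R-expression → coindexation would violate Principle C on *Samir₃*.
*Omar₄*: the pronoun c-commands this R-expression → coindexation would violate Principle C on *Omar₄*.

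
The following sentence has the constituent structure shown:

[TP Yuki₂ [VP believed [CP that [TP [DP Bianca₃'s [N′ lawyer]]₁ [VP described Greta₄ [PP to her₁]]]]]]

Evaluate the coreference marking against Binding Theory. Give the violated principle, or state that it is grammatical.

Principle B

The two coindexed NPs are *[Bianca₃'s lawyer]₁* and *her₁*.
*her₁* is a pronoun. Its binding domain is the embedded TP, whose subject is [Bianca₃'s lawyer]₁.
*[Bianca₃'s lawyer]₁* c-commands it within that domain and carries the same index.
The pronoun is locally bound → Principle B violation.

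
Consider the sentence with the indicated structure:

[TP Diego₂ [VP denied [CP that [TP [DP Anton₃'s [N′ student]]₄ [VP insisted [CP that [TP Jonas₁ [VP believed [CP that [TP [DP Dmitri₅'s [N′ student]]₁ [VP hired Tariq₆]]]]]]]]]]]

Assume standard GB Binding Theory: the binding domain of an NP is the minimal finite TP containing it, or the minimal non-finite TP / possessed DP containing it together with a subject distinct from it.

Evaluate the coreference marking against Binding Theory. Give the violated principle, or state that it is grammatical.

The two coindexed NPs are *[Dmitri₅'s student]₁* and *Jonas₁*.
*[Dmitri₅'s student]₁* is an R-expression. Principle C requires it to be free everywhere.
*Jonas₁* c-commands it and carries the same index.
The R-expression is bound → Principle C violation.

Principle C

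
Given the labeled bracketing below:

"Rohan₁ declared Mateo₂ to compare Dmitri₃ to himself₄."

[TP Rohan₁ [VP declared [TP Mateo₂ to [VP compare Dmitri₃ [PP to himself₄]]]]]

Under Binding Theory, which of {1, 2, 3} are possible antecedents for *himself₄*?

*himself* is an anaphor, so Principle A applies: it must be bound in its binding domain.
Binding domain of *himself₄*: the embedded TP, whose subject is Mateo₂.
*Rohan₁* c-commands the anaphor but is outside its binding domain → cannot satisfy Principle A.
*Mateo₂* c-commands the anaphor within its binding domain → licit binder.
*Dmitri₃* c-commands the anaphor within its binding domain → licit binder.

{2, 3}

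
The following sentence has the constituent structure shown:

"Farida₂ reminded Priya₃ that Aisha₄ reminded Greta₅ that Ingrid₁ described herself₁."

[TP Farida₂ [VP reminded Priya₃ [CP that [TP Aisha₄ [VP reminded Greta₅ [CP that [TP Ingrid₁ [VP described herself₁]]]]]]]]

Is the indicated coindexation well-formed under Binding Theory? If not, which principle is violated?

The two coindexed NPs are *Ingrid₁* and *herself₁*.
*herself₁* is an anaphor; its binding domain is the embedded TP, whose subject is Ingrid₁. *Ingrid₁* c-commands it within that domain and shares its index, so Principle A is satisfied.
*Ingrid₁* is an R-expression; *herself₁* does not c-command it, and no other NP shares its index, so Principle C is satisfied.
All principles are respected.

grammatical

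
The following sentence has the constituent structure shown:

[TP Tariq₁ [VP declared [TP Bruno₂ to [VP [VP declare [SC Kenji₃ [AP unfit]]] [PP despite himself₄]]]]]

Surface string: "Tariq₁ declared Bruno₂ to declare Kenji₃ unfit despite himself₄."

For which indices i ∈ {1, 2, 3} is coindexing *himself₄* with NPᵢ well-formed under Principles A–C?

{2}

*himself* is an anaphor, so Principle A applies: it must be bound in its binding domain.
Binding domain of *himself₄*: the embedded TP, whose subject is Bruno₂.
*Tariq₁* c-commands the anaphor but is outside its binding domain → cannot satisfy Principle A.
*Bruno₂* c-commands the anaphor within its binding domain → licit binder.
*Kenji₃* does not c-command the anaphor → cannot bind it.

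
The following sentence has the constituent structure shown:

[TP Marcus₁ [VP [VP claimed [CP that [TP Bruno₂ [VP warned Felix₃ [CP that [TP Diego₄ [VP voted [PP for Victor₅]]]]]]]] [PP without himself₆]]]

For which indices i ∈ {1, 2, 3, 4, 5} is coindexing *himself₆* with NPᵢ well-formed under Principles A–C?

*himself* is an anaphor, so Principle A applies: it must be bound in its binding domain.
Binding domain of *himself₆*: the matrix TP, whose subject is Marcus₁.
*Marcus₁* c-commands the anaphor within its binding domain → licit binder.
*Bruno₂* does not c-command the anaphor → cannot bind it.
*Felix₃* does not c-command the anaphor → cannot bind it.
*Diego₄* does not c-command the anaphor → cannot bind it.
*Victor₅* does not c-command the anaphor → cannot bind it.

{1}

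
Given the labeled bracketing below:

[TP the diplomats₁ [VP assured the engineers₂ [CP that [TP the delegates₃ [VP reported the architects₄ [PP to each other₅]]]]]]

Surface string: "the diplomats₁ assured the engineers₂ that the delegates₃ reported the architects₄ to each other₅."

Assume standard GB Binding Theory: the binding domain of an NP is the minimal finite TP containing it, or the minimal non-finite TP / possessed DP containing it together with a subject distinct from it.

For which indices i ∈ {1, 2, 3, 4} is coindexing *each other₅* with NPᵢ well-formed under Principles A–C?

*each other* is an anaphor, so Principle A applies: it must be bound in its binding domain.
Binding domain of *each other₅*: the embedded TP, whose subject is the delegates₃.
*the diplomats₁* c-commands the anaphor but is outside its binding domain → cannot satisfy Principle A.
*the engineers₂* c-commands the anaphor but is outside its binding domain → cannot satisfy Principle A.
*the delegates₃* c-commands the anaphor within its binding domain → licit binder.
*the architects₄* c-commands the anaphor within its binding domain → licit binder.

{3, 4}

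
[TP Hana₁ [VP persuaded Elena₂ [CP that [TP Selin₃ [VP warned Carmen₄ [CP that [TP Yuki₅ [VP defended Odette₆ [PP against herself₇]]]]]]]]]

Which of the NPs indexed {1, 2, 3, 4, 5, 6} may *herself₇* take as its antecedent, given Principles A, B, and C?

{5, 6}

*herself* is an anaphor, so Principle A applies: it must be bound in its binding domain.
Binding domain of *herself₇*: the embedded TP, whose subject is Yuki₅.
*Hana₁* c-commands the anaphor but is outside its binding domain → cannot satisfy Principle A.
*Elena₂* c-commands the anaphor but is outside its binding domain → cannot satisfy Principle A.
*Selin₃* c-commands the anaphor but is outside its binding domain → cannot satisfy Principle A.
*Carmen₄* c-commands the anaphor but is outside its binding domain → cannot satisfy Principle A.
*Yuki₅* c-commands the anaphor within its binding domain → licit binder.
*Odette₆* c-commands the anaphor within its binding domain → licit binder.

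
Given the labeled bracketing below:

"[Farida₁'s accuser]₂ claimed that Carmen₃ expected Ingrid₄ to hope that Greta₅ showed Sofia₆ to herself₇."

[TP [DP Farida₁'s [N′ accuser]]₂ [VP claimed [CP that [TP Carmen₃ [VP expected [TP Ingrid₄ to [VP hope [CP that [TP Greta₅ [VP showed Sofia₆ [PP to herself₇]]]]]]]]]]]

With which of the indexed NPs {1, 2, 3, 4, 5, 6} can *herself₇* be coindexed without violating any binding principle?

{5, 6}

*herself* is an anaphor, so Principle A applies: it must be bound in its binding domain.
Binding domain of *herself₇*: the embedded TP, whose subject is Greta₅.
*Farida₁* does not c-command the anaphor → cannot bind it.
*[Farida₁'s accuser]₂* c-commands the anaphor but is outside its binding domain → cannot satisfy Principle A.
*Carmen₃* c-commands the anaphor but is outside its binding domain → cannot satisfy Principle A.
*Ingrid₄* c-commands the anaphor but is outside its binding domain → cannot satisfy Principle A.
*Greta₅* c-commands the anaphor within its binding domain → licit binder.
*Sofia₆* c-commands the anaphor within its binding domain → licit binder.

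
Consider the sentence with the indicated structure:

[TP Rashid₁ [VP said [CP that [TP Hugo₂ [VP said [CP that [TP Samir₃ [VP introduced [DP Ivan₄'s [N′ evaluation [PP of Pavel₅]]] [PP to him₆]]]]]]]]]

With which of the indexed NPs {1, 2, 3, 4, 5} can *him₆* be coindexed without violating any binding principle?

{1, 2, 4, 5}

*him* is a pronoun, so Principle B applies: it must be free in its binding domain.
Binding domain of *him₆*: the embedded TP, whose subject is Samir₃.
*Rashid₁* c-commands the pronoun but from outside its binding domain, and is not c-commanded by it → coindexation permitted.
*Hugo₂* c-commands the pronoun but from outside its binding domain, and is not c-commanded by it → coindexation permitted.
*Samir₃* c-commands the pronoun within its binding domain → coindexation would violate Principle B.
*Ivan₄* and the pronoun do not c-command one another → neither Principle B nor Principle C is at stake; coindexation permitted.
*Pavel₅* and the pronoun do not c-command one another → neither Principle B nor Principle C is at stake; coindexation permitted.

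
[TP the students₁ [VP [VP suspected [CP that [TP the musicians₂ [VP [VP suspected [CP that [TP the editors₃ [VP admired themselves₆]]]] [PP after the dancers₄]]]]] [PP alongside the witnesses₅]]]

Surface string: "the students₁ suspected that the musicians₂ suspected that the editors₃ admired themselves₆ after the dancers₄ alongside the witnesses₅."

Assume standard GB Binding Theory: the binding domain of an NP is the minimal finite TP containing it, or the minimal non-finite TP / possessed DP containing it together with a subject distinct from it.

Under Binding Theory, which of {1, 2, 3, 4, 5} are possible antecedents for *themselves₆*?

{3}

*themselves* is an anaphor, so Principle A applies: it must be bound in its binding domain.
Binding domain of *themselves₆*: the embedded TP, whose subject is the editors₃.
*the students₁* c-commands the anaphor but is outside its binding domain → cannot satisfy Principle A.
*the musicians₂* c-commands the anaphor but is outside its binding domain → cannot satisfy Principle A.
*the editors₃* c-commands the anaphor within its binding domain → licit binder.
*the dancers₄* does not c-command the anaphor → cannot bind it.
*the witnesses₅* does not c-command the anaphor → cannot bind it.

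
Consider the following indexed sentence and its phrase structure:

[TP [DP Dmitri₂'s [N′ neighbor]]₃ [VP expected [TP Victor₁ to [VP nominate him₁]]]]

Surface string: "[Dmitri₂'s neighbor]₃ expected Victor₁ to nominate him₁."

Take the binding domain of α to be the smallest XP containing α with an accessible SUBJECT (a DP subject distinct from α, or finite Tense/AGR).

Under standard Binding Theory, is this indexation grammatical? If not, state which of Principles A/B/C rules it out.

The two coindexed NPs are *Victor₁* and *him₁*.
*him₁* is a pronoun. Its binding domain is the embedded TP, whose subject is Victor₁.
*Victor₁* c-commands it within that domain and carries the same index.
The pronoun is locally bound → Principle B violation.

Principle B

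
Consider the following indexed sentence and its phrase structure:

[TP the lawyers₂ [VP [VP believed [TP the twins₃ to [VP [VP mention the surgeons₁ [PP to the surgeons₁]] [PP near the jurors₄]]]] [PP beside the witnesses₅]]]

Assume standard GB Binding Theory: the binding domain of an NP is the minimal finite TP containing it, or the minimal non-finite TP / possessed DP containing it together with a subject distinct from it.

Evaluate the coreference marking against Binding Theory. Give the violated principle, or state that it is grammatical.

Principle C

The two coindexed NPs are *the surgeons₁* (the higher occurrence) and *the surgeons₁* (the lower occurrence).
*the surgeons₁* (the lower occurrence) is an R-expression. Principle C requires it to be free everywhere.
*the surgeons₁* (the higher occurrence) c-commands it and carries the same index.
The R-expression is bound → Principle C violation.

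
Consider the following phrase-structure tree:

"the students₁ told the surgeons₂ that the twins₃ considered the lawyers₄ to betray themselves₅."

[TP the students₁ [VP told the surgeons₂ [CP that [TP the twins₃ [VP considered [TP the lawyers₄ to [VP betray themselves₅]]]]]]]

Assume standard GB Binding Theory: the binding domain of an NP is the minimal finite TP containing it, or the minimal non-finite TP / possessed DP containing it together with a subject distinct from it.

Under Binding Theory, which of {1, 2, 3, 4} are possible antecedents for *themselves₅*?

*themselves* is an anaphor, so Principle A applies: it must be bound in its binding domain.
Binding domain of *themselves₅*: the embedded TP, whose subject is the lawyers₄.
*the students₁* c-commands the anaphor but is outside its binding domain → cannot satisfy Principle A.
*the surgeons₂* c-commands the anaphor but is outside its binding domain → cannot satisfy Principle A.
*the twins₃* c-commands the anaphor but is outside its binding domain → cannot satisfy Principle A.
*the lawyers₄* c-commands the anaphor within its binding domain → licit binder.

{4}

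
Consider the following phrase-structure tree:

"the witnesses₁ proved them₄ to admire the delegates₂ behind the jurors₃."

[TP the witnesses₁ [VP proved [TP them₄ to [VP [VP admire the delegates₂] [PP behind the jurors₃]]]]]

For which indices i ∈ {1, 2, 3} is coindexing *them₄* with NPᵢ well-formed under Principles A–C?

none

*them* is a pronoun, so Principle B applies: it must be free in its binding domain.
Binding domain of *them₄*: the matrix TP, whose subject is the witnesses₁.
*the witnesses₁* c-commands the pronoun within its binding domain → coindexation would violate Principle B.
*the delegates₂*: the pronoun c-commands this R-expression → coindexation would violate Principle C on *the delegates₂*.
*the jurors₃*: the pronoun c-commands this R-expression → coindexation would violate Principle C on *the jurors₃*.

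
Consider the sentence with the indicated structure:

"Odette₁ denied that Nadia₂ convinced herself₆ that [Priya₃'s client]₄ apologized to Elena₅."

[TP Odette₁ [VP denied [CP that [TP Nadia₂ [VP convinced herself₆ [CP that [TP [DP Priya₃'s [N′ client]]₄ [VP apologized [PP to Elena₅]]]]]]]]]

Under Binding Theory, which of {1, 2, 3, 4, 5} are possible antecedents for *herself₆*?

{2}

*herself* is an anaphor, so Principle A applies: it must be bound in its binding domain.
Binding domain of *herself₆*: the embedded TP, whose subject is Nadia₂.
*Odette₁* c-commands the anaphor but is outside its binding domain → cannot satisfy Principle A.
*Nadia₂* c-commands the anaphor within its binding domain → licit binder.
*Priya₃* does not c-command the anaphor → cannot bind it.
*[Priya₃'s client]₄* does not c-command the anaphor → cannot bind it.
*Elena₅* does not c-command the anaphor → cannot bind it.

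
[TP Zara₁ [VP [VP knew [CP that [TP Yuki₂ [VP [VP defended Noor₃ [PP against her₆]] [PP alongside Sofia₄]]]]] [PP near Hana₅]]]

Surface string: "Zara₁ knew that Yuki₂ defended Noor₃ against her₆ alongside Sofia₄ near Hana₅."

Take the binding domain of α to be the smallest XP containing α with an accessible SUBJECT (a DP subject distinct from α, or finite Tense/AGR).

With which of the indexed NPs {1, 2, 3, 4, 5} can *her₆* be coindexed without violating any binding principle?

{1, 4, 5}

*her* is a pronoun, so Principle B applies: it must be free in its binding domain.
Binding domain of *her₆*: the embedded TP, whose subject is Yuki₂.
*Zara₁* c-commands the pronoun but from outside its binding domain, and is not c-commanded by it → coindexation permitted.
*Yuki₂* c-commands the pronoun within its binding domain → coindexation would violate Principle B.
*Noor₃* c-commands the pronoun within its binding domain → coindexation would violate Principle B.
*Sofia₄* and the pronoun do not c-command one another → neither Principle B nor Principle C is at stake; coindexation permitted.
*Hana₅* and the pronoun do not c-command one another → neither Principle B nor Principle C is at stake; coindexation permitted.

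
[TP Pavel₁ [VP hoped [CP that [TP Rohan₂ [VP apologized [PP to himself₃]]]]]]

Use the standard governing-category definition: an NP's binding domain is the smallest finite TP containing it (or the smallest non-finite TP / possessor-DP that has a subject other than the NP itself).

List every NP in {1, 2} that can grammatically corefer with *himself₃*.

{2}

*himself* is an anaphor, so Principle A applies: it must be bound in its binding domain.
Binding domain of *himself₃*: the embedded TP, whose subject is Rohan₂.
*Pavel₁* c-commands the anaphor but is outside its binding domain → cannot satisfy Principle A.
*Rohan₂* c-commands the anaphor within its binding domain → licit binder.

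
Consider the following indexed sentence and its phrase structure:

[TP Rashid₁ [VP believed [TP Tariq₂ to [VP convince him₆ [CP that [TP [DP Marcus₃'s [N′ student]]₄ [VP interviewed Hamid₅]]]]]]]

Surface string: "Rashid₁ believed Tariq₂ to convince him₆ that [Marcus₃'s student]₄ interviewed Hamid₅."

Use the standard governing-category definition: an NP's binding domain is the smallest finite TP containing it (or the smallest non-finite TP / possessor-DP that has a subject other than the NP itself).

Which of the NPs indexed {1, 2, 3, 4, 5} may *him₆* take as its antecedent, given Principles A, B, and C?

*him* is a pronoun, so Principle B applies: it must be free in its binding domain.
Binding domain of *him₆*: the embedded TP, whose subject is Tariq₂.
*Rashid₁* c-commands the pronoun but from outside its binding domain, and is not c-commanded by it → coindexation permitted.
*Tariq₂* c-commands the pronoun within its binding domain → coindexation would violate Principle B.
*Marcus₃*: the pronoun c-commands this R-expression → coindexation would violate Principle C on *Marcus₃*.
*[Marcus₃'s student]₄*: the pronoun c-commands this R-expression → coindexation would violate Principle C on *[Marcus₃'s student]₄*.
*Hamid₅*: the pronoun c-commands this R-expression → coindexation would violate Principle C on *Hamid₅*.

{1}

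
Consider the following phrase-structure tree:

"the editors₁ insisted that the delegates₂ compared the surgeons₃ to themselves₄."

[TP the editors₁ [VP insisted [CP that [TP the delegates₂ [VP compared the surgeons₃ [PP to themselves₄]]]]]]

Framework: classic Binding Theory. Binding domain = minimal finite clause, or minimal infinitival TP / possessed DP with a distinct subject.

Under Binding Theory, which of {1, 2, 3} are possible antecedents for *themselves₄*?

{2, 3}

*themselves* is an anaphor, so Principle A applies: it must be bound in its binding domain.
Binding domain of *themselves₄*: the embedded TP, whose subject is the delegates₂.
*the editors₁* c-commands the anaphor but is outside its binding domain → cannot satisfy Principle A.
*the delegates₂* c-commands the anaphor within its binding domain → licit binder.
*the surgeons₃* c-commands the anaphor within its binding domain → licit binder.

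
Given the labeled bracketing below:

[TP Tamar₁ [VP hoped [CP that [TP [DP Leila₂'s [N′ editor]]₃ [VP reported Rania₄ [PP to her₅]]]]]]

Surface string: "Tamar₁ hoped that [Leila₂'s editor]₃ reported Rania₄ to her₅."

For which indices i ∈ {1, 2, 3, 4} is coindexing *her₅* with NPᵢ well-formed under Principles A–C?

{1, 2}

*her* is a pronoun, so Principle B applies: it must be free in its binding domain.
Binding domain of *her₅*: the embedded TP, whose subject is [Leila₂'s editor]₃.
*Tamar₁* c-commands the pronoun but from outside its binding domain, and is not c-commanded by it → coindexation permitted.
*Leila₂* and the pronoun do not c-command one another → neither Principle B nor Principle C is at stake; coindexation permitted.
*[Leila₂'s editor]₃* c-commands the pronoun within its binding domain → coindexation would violate Principle B.
*Rania₄* c-commands the pronoun within its binding domain → coindexation would violate Principle B.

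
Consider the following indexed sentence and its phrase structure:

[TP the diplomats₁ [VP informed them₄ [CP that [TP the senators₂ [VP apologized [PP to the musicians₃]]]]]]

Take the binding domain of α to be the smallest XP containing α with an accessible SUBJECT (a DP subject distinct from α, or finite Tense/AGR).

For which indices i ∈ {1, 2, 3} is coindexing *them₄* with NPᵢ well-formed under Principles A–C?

*them* is a pronoun, so Principle B applies: it must be free in its binding domain.
Binding domain of *them₄*: the matrix TP, whose subject is the diplomats₁.
*the diplomats₁* c-commands the pronoun within its binding domain → coindexation would violate Principle B.
*the senators₂*: the pronoun c-commands this R-expression → coindexation would violate Principle C on *the senators₂*.
*the musicians₃*: the pronoun c-commands this R-expression → coindexation would violate Principle C on *the musicians₃*.

none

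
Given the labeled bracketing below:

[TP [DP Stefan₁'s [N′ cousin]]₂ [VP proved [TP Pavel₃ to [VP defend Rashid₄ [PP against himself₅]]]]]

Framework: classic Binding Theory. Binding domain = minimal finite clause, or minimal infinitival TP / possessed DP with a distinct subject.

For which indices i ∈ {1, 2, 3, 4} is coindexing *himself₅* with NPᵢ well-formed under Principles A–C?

*himself* is an anaphor, so Principle A applies: it must be bound in its binding domain.
Binding domain of *himself₅*: the embedded TP, whose subject is Pavel₃.
*Stefan₁* does not c-command the anaphor → cannot bind it.
*[Stefan₁'s cousin]₂* c-commands the anaphor but is outside its binding domain → cannot satisfy Principle A.
*Pavel₃* c-commands the anaphor within its binding domain → licit binder.
*Rashid₄* c-commands the anaphor within its binding domain → licit binder.

{3, 4}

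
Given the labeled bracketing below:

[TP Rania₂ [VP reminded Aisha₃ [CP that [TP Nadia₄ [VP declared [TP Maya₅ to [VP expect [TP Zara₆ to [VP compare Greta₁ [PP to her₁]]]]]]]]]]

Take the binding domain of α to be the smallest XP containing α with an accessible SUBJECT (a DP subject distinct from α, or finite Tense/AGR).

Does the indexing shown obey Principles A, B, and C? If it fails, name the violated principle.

Principle B

The two coindexed NPs are *Greta₁* and *her₁*.
*her₁* is a pronoun. Its binding domain is the embedded TP, whose subject is Zara₆.
*Greta₁* c-commands it within that domain and carries the same index.
The pronoun is locally bound → Principle B violation.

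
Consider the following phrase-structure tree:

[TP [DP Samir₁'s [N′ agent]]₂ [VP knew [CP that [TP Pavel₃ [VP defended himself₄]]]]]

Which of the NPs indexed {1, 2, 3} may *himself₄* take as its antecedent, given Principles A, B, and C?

*himself* is an anaphor, so Principle A applies: it must be bound in its binding domain.
Binding domain of *himself₄*: the embedded TP, whose subject is Pavel₃.
*Samir₁* does not c-command the anaphor → cannot bind it.
*[Samir₁'s agent]₂* c-commands the anaphor but is outside its binding domain → cannot satisfy Principle A.
*Pavel₃* c-commands the anaphor within its binding domain → licit binder.

{3}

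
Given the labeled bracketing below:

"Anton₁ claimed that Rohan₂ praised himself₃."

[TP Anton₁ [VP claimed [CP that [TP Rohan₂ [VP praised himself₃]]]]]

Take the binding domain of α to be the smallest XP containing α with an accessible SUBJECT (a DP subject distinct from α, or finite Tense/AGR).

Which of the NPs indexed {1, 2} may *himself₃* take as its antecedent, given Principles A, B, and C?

{2}

*himself* is an anaphor, so Principle A applies: it must be bound in its binding domain.
Binding domain of *himself₃*: the embedded TP, whose subject is Rohan₂.
*Anton₁* c-commands the anaphor but is outside its binding domain → cannot satisfy Principle A.
*Rohan₂* c-commands the anaphor within its binding domain → licit binder.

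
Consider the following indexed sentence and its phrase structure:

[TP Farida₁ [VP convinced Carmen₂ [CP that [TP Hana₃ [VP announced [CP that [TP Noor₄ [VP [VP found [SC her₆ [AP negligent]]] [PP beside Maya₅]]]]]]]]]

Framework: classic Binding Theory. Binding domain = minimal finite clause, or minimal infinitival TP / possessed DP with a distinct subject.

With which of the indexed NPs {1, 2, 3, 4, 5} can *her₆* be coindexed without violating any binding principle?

{1, 2, 3, 5}

*her* is a pronoun, so Principle B applies: it must be free in its binding domain.
Binding domain of *her₆*: the embedded TP, whose subject is Noor₄.
*Farida₁* c-commands the pronoun but from outside its binding domain, and is not c-commanded by it → coindexation permitted.
*Carmen₂* c-commands the pronoun but from outside its binding domain, and is not c-commanded by it → coindexation permitted.
*Hana₃* c-commands the pronoun but from outside its binding domain, and is not c-commanded by it → coindexation permitted.
*Noor₄* c-commands the pronoun within its binding domain → coindexation would violate Principle B.
*Maya₅* and the pronoun do not c-command one another → neither Principle B nor Principle C is at stake; coindexation permitted.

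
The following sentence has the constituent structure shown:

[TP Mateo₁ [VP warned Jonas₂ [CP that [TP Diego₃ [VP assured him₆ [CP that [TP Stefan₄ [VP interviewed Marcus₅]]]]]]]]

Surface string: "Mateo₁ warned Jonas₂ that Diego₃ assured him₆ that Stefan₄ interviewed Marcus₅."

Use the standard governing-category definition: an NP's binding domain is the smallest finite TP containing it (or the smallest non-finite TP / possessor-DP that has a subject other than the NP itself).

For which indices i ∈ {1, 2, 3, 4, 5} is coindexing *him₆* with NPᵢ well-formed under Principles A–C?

{1, 2}

*him* is a pronoun, so Principle B applies: it must be free in its binding domain.
Binding domain of *him₆*: the embedded TP, whose subject is Diego₃.
*Mateo₁* c-commands the pronoun but from outside its binding domain, and is not c-commanded by it → coindexation permitted.
*Jonas₂* c-commands the pronoun but from outside its binding domain, and is not c-commanded by it → coindexation permitted.
*Diego₃* c-commands the pronoun within its binding domain → coindexation would violate Principle B.
*Stefan₄*: the pronoun c-commands this R-expression → coindexation would violate Principle C on *Stefan₄*.
*Marcus₅*: the pronoun c-commands this R-expression → coindexation would violate Principle C on *Marcus₅*.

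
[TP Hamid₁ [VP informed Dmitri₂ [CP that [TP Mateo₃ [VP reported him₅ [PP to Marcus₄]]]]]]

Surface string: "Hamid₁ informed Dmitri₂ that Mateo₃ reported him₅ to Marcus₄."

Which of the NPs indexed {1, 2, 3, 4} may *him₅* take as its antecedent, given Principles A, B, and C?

{1, 2}

*him* is a pronoun, so Principle B applies: it must be free in its binding domain.
Binding domain of *him₅*: the embedded TP, whose subject is Mateo₃.
*Hamid₁* c-commands the pronoun but from outside its binding domain, and is not c-commanded by it → coindexation permitted.
*Dmitri₂* c-commands the pronoun but from outside its binding domain, and is not c-commanded by it → coindexation permitted.
*Mateo₃* c-commands the pronoun within its binding domain → coindexation would violate Principle B.
*Marcus₄*: the pronoun c-commands this R-expression → coindexation would violate Principle C on *Marcus₄*.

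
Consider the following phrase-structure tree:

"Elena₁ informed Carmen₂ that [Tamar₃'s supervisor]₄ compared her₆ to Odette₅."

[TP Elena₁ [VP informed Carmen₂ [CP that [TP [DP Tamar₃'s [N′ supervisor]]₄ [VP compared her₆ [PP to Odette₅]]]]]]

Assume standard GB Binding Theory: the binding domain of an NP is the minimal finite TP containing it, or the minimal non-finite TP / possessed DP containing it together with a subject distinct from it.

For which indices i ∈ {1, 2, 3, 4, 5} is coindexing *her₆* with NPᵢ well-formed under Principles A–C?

*her* is a pronoun, so Principle B applies: it must be free in its binding domain.
Binding domain of *her₆*: the embedded TP, whose subject is [Tamar₃'s supervisor]₄.
*Elena₁* c-commands the pronoun but from outside its binding domain, and is not c-commanded by it → coindexation permitted.
*Carmen₂* c-commands the pronoun but from outside its binding domain, and is not c-commanded by it → coindexation permitted.
*Tamar₃* and the pronoun do not c-command one another → neither Principle B nor Principle C is at stake; coindexation permitted.
*[Tamar₃'s supervisor]₄* c-commands the pronoun within its binding domain → coindexation would violate Principle B.
*Odette₅*: the pronoun c-commands this R-expression → coindexation would violate Principle C on *Odette₅*.

{1, 2, 3}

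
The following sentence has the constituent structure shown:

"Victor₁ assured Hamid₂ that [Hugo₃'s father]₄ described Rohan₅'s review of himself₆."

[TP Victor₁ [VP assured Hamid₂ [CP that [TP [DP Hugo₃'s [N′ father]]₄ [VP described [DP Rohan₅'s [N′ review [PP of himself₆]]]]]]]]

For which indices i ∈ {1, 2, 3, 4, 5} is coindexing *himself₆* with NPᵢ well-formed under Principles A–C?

{5}

*himself* is an anaphor, so Principle A applies: it must be bound in its binding domain.
Binding domain of *himself₆*: the possessed DP, whose subject is Rohan₅.
*Victor₁* c-commands the anaphor but is outside its binding domain → cannot satisfy Principle A.
*Hamid₂* c-commands the anaphor but is outside its binding domain → cannot satisfy Principle A.
*Hugo₃* does not c-command the anaphor → cannot bind it.
*[Hugo₃'s father]₄* c-commands the anaphor but is outside its binding domain → cannot satisfy Principle A.
*Rohan₅* c-commands the anaphor within its binding domain → licit binder.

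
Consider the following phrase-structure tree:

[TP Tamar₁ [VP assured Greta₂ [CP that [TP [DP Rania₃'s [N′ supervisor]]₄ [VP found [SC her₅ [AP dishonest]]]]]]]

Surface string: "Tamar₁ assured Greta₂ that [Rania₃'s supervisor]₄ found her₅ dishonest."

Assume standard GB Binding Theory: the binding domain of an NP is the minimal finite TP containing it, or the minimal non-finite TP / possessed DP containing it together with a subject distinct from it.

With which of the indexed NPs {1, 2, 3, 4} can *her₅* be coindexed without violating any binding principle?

*her* is a pronoun, so Principle B applies: it must be free in its binding domain.
Binding domain of *her₅*: the embedded TP, whose subject is [Rania₃'s supervisor]₄.
*Tamar₁* c-commands the pronoun but from outside its binding domain, and is not c-commanded by it → coindexation permitted.
*Greta₂* c-commands the pronoun but from outside its binding domain, and is not c-commanded by it → coindexation permitted.
*Rania₃* and the pronoun do not c-command one another → neither Principle B nor Principle C is at stake; coindexation permitted.
*[Rania₃'s supervisor]₄* c-commands the pronoun within its binding domain → coindexation would violate Principle B.

{1, 2, 3}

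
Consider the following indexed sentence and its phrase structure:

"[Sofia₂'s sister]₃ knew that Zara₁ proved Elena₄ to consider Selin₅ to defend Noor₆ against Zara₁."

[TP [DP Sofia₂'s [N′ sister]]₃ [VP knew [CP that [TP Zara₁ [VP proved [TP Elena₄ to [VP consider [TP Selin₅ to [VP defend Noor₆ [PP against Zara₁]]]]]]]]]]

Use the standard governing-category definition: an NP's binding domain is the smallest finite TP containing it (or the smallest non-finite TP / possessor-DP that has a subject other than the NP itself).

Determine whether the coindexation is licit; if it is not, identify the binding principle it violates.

The two coindexed NPs are *Zara₁* (the lower occurrence) and *Zara₁* (the higher occurrence).
*Zara₁* (the lower occurrence) is an R-expression. Principle C requires it to be free everywhere.
*Zara₁* (the higher occurrence) c-commands it and carries the same index.
The R-expression is bound → Principle C violation.

Principle C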